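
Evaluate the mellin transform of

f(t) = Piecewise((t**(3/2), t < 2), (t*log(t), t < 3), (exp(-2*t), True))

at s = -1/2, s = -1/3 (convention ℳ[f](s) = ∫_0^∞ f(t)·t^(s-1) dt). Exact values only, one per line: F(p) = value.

F(-1/2) = -4*sqrt(3) - 2*sqrt(2)*sqrt(pi)*erfc(sqrt(6)) + 2*sqrt(3)*exp(-6)/3 + sqrt(6)*log(3**(3*sqrt(2))/2**(2*sqrt(3)))/3 + 2 + 4*sqrt(2)
F(-1/3) = -9*3**(2/3)/4 + 2**(1/3)*uppergamma(-1/3, 6) + log(3**(3*3**(2/3)/2)/2**(3*2**(2/3)/2)) + 12*2**(1/6)/7 + 9*2**(2/3)/4

f breaks at 2, 3 into 3 integrals to sum
on [0, 2): add ∫ t**(3/2)·t^(s-1) dt
[2, 3) adds the kernel integral of t*log(t)
segment [3, ∞) carries exp(-2*t); integrate it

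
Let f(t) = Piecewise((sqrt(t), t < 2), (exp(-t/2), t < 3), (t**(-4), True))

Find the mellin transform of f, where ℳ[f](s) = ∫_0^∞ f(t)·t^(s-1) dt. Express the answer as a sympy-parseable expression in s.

(2**s*(s - 4)*(2*s + 1)*uppergamma(s, 1) - 2**s*(s - 4)*(2*s + 1)*uppergamma(s, 3/2) + 2*2**(s + 1/2)*(s - 4) - 3**s*(2*s + 1)/81)/((s - 4)*(2*s + 1))
  -1/2 < Re(s) < 4

linearity at 2, 3 turns ℳ[f](s) into 3 summed integrals
over [0, 2), the kernel integral of sqrt(t) enters the sum
[2, 3) adds the kernel integral of exp(-t/2)
piece [3, ∞): integrate t**(-4) against the kernel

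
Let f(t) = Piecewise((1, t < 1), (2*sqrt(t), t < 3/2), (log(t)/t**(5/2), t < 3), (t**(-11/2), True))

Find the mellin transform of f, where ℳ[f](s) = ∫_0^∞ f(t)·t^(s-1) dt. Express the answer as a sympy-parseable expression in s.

2**(3/2 - s)*(-648*2**(s - 3/2)*s*(s - 11/2)*(-2*s + (s - 3/2)**2 + 4) + 324*2**(s - 3/2)*(s - 11/2)*(s + 1/2)*(-2*s + (s - 3/2)**2 + 4) - 216*3**(s - 3/2)*s*(s - 11/2)*(s - 3/2)*(s + 1/2)*log(3) + 216*3**(s - 3/2)*s*(s - 11/2)*(s - 3/2)*(s + 1/2)*log(2) - 216*3**(s - 3/2)*s*(s - 11/2)*(s + 1/2)*log(2) + 216*3**(s - 3/2)*s*(s - 11/2)*(s + 1/2) + 216*3**(s - 3/2)*s*(s - 11/2)*(s + 1/2)*log(3) + 1458*3**(s - 3/2)*s*(s - 11/2)*(-2*s + (s - 3/2)**2 + 4) + 108*6**(s - 3/2)*s*(s - 11/2)*(s - 3/2)*(s + 1/2)*log(3) - 108*6**(s - 3/2)*s*(s - 11/2)*(s + 1/2)*log(3) - 108*6**(s - 3/2)*s*(s - 11/2)*(s + 1/2) - 4*6**(s - 3/2)*s*(s + 1/2)*(-2*s + (s - 3/2)**2 + 4))/(324*s*(s - 11/2)*(s + 1/2)*(-2*s + (s - 3/2)**2 + 4))
  0 < Re(s) < 11/2

remove the shared t-power first: t on [0, 1); 2*t**(3/2) on [1, 3/2); log(t)/t**(3/2) on [3/2, 3); …
undo the shared t-power: t**2 on [0, 1); 2*t**(5/2) on [1, 3/2); log(t)/sqrt(t) on [3/2, 3); …
remove the shared t-power first: t**(3/2) on [0, 1); 2*t**2 on [1, 3/2); log(t)/t on [3/2, 3); …
the 4 pieces separated at 1, 3/2, 3 each add one integral
on [0, 1) integrate f = 1 against the kernel
on [1, 3/2) integrate f = 2*sqrt(t) against the kernel
[3/2, 3) adds the kernel integral of log(t)/t**(5/2)
[3, ∞) adds the kernel integral of t**(-11/2)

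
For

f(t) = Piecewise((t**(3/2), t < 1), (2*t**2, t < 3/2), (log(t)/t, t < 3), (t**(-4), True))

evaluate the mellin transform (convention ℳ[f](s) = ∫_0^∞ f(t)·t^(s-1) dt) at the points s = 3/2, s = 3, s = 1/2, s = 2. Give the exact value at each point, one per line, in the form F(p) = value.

F(3/2) = -538*sqrt(3)/135 - 5/21 + log(2**(sqrt(6))*3**(-sqrt(6) + 2*sqrt(3))) + 83*sqrt(6)/28
F(3) = 9*log(2)/8 + 271/180 + 27*log(3)/8
F(1/2) = -754*sqrt(3)/567 - 2*sqrt(3)*log(3)/3 - 2*sqrt(6)*log(2)/3 - 3/10 + 2*sqrt(6)*log(3)/3 + 67*sqrt(6)/30
F(2) = 1759/2016 + 3*log(2)/2 + 3*log(3)/2

breakpoints 1, 3/2, 3: one integral from each of the 4 segments
over [0, 1), the kernel integral of t**(3/2) enters the sum
segment [1, 3/2) carries 2*t**2; integrate it
segment [3/2, 3) carries log(t)/t; integrate it
between 3 and ∞ the integrand is t**(-4)·t^(s-1)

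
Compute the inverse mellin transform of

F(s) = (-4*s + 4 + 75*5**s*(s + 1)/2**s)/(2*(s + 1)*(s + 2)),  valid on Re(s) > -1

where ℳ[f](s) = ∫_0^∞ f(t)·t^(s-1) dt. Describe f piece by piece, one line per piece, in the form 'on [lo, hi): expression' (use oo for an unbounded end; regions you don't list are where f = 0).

on [0, 1): 4*t
on [1, 5/2): 6*t**2

summing 2 kernel integrals split by 1 yields ℳ[f](s)
between 0 and 1 the integrand is 4*t·t^(s-1)
for t in [1, 5/2): the term is ∫ 6*t**2·t^(s-1)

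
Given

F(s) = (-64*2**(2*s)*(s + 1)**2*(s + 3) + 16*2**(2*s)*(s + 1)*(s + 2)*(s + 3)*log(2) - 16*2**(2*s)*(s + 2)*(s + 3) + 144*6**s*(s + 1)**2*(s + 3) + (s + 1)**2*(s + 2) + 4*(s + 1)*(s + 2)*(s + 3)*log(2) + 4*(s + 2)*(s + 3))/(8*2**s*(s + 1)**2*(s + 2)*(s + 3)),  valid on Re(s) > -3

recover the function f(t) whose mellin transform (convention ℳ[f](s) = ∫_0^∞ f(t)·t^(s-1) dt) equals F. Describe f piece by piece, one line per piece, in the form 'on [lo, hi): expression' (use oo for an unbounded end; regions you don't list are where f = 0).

on [0, 1/2): t**3
on [1/2, 2): t*log(t)
on [2, 3): 2*t**2

invert the shared t-power to get t**2 on [0, 1/2); log(t) on [1/2, 2); 2*t on [2, 3)
summing 3 kernel integrals split by 1/2, 2 yields ℳ[f](s)
piece [0, 1/2): integrate t**3 against the kernel
between 1/2 and 2 the integrand is t*log(t)·t^(s-1)
over [2, 3), the kernel integral of 2*t**2 enters the sum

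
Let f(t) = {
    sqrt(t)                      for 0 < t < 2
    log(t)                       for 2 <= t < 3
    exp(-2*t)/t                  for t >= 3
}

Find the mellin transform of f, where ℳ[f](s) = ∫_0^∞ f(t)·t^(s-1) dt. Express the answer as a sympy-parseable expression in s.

(-12**s*s**2*log(4) + 2*12**s*sqrt(2)*s**2 - 12**s*s*log(2) + 2*12**s*s + 12**s + 2*18**s*s**2*log(3) - 2*18**s*s + 18**s*s*log(3) - 18**s + 4*3**s*s**3*uppergamma(s - 1, 6) + 2*3**s*s**2*uppergamma(s - 1, 6))/(6**s*s**2*(2*s + 1))
  Re(s) > -1/2

peel off the shared t-power: t**(3/2) on [0, 2); t*log(t) on [2, 3); exp(-2*t) on [3, ∞)
f breaks at 2, 3 into 3 integrals to sum
∫ sqrt(t)·t^(s-1) over [0, 2)
the [2, 3) slice contributes ∫ log(t)·t^(s-1) dt
segment [3, ∞) carries exp(-2*t)/t; integrate it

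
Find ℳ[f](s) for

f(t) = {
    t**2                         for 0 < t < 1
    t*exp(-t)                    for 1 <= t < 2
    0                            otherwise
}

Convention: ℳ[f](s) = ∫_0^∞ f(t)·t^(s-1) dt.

invert the shared t-power to get t on [0, 1); exp(-t) on [1, 2)
the 2 pieces separated at 1 each add one integral
on [0, 1) integrate f = t**2 against the kernel
for t in [1, 2): the term is ∫ t*exp(-t)·t^(s-1)

((s + 2)*uppergamma(s + 1, 1) - (s + 2)*uppergamma(s + 1, 2) + 1)/(s + 2)
  Re(s) > -2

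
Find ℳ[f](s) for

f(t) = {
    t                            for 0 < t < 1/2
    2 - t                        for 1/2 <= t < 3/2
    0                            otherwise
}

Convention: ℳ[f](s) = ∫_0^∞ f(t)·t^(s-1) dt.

(3**s*s + 4*3**s - 2*s - 4)/(2*2**s*s*(s + 1))
  Re(s) > -1

f breaks at 1/2 into 2 integrals to sum
over [0, 1/2), the kernel integral of t enters the sum
segment [1/2, 3/2) carries (2 - t); integrate it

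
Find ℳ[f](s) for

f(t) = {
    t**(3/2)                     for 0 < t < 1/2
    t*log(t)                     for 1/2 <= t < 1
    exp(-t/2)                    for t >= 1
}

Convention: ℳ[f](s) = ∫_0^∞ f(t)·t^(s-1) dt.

the 3 pieces separated at 1/2, 1 each add one integral
segment 0 to 1/2 holds t**(3/2); add its integral
piece [1/2, 1): integrate t*log(t) against the kernel
on [1, ∞): add ∫ exp(-t/2)·t^(s-1) dt

(2*2**(2*s)*(2*s + 3)*(s**2 + 2*s + 1)*uppergamma(s, 1/2) - 2*2**s*(2*s + 3) + s*(2*s + 3)*log(2) + 2*s + (2*s + 3)*log(2) + sqrt(2)*(s**2 + 2*s + 1) + 3)/(2*2**s*(2*s + 3)*(s**2 + 2*s + 1))
  Re(s) > -3/2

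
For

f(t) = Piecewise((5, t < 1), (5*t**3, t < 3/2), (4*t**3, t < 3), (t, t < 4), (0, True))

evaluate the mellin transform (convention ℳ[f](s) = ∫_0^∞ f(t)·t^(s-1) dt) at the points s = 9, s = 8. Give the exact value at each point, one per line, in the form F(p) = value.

F(9) = 203570860831/737280
F(8) = 18524484307/202752

split f at 1, 3/2, 3: ℳ[f](s) collects 4 kernel integrals
segment [0, 1) carries 5; integrate it
segment 1 to 3/2 holds 5*t**3; add its integral
∫ over [3/2, 3) of 4*t**3·t^(s-1) joins the sum
∫ t·t^(s-1) over [3, 4)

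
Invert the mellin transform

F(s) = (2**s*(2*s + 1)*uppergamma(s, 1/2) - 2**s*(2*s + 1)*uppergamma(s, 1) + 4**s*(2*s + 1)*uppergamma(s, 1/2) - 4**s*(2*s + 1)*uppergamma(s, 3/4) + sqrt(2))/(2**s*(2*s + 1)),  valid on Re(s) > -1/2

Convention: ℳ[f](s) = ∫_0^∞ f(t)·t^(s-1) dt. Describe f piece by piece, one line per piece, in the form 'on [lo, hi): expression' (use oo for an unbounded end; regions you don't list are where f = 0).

on [0, 1/2): sqrt(t)
on [1/2, 1): exp(-t)
on [1, 3/2): exp(-t/2)

summing 3 kernel integrals split by 1/2, 1 yields ℳ[f](s)
segment 0 to 1/2 holds sqrt(t); add its integral
on [1/2, 1): add ∫ exp(-t)·t^(s-1) dt
segment [1, 3/2) carries exp(-t/2); integrate it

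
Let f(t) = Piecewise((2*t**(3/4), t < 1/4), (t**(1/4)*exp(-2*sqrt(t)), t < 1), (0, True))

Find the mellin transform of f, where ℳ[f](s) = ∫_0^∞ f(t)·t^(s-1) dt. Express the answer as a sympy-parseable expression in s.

back out the power substitution: 2*t**(3/2) on [0, 1/2); sqrt(t)*exp(-2*t) on [1/2, 1)
reversing the shared t-power: 2*t on [0, 1/2); exp(-2*t) on [1/2, 1)
reversing the common scale on t: t on [0, 1); exp(-t) on [1, 2)
decompose at 1/4; ℳ[f](s) sums the 2 pieces' integrals
on [0, 1/4) integrate f = 2*t**(3/4) against the kernel
over [1/4, 1), the kernel integral of t**(1/4)*exp(-2*sqrt(t)) enters the sum

2**(1/2 - 2*s)*((4*s + 3)*uppergamma(2*s + 1/2, 1) - (4*s + 3)*uppergamma(2*s + 1/2, 2) + 2)/(4*s + 3)
  Re(s) > -3/4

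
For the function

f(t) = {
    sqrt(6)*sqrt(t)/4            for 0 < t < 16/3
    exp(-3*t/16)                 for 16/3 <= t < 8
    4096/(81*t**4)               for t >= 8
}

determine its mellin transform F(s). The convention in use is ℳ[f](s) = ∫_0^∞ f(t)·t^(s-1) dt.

the common scale on t comes off first: sqrt(3)*sqrt(t)/2 on [0, 8/3); exp(-3*t/8) on [8/3, 4); 256/(81*t**4) on [4, ∞)
remove the common scale on t first: sqrt(6)*sqrt(t)/2 on [0, 4/3); exp(-3*t/4) on [4/3, 2); 16/(81*t**4) on [2, ∞)
strip the common scale on t: sqrt(t) on [0, 2); exp(-t/2) on [2, 3); t**(-4) on [3, ∞)
f breaks at 16/3, 8 into 3 integrals to sum
∫ sqrt(6)*sqrt(t)/4·t^(s-1) over [0, 16/3)
segment [16/3, 8) carries exp(-3*t/16); integrate it
for t in [8, ∞): the term is ∫ 4096/(81*t**4)·t^(s-1)

(8/3)**s*(2**s*(s - 4)*(2*s + 1)*uppergamma(s, 1) - 2**s*(s - 4)*(2*s + 1)*uppergamma(s, 3/2) + 2*2**(s + 1/2)*(s - 4) - 3**s*(2*s + 1)/81)/((s - 4)*(2*s + 1))
  -1/2 < Re(s) < 4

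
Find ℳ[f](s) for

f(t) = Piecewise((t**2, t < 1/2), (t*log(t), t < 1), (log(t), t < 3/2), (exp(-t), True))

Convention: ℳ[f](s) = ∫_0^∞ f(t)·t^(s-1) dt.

along the cuts 1/2, 1, 3/2, ℳ[f](s) splits into 4 integrals
piece [0, 1/2): integrate t**2 against the kernel
over [1/2, 1), the kernel integral of t*log(t) enters the sum
on [1, 3/2): add ∫ log(t)·t^(s-1) dt
[3/2, ∞) adds the kernel integral of exp(-t)

(4*2**s*s**2*(s + 2)*(s**2 + 2*s + 1)*uppergamma(s, 3/2) - 4*2**s*s**2*(s + 2) + 4*2**s*(s + 2)*(s**2 + 2*s + 1) + 3**s*s*(s + 2)*(-4*log(2) + 4*log(3))*(s**2 + 2*s + 1) - 4*3**s*(s + 2)*(s**2 + 2*s + 1) + s**3*(s + 2)*log(4) + s**2*(s + 2)*log(4) + 2*s**2*(s + 2) + s**2*(s**2 + 2*s + 1))/(4*2**s*s**2*(s + 2)*(s**2 + 2*s + 1))
  Re(s) > -2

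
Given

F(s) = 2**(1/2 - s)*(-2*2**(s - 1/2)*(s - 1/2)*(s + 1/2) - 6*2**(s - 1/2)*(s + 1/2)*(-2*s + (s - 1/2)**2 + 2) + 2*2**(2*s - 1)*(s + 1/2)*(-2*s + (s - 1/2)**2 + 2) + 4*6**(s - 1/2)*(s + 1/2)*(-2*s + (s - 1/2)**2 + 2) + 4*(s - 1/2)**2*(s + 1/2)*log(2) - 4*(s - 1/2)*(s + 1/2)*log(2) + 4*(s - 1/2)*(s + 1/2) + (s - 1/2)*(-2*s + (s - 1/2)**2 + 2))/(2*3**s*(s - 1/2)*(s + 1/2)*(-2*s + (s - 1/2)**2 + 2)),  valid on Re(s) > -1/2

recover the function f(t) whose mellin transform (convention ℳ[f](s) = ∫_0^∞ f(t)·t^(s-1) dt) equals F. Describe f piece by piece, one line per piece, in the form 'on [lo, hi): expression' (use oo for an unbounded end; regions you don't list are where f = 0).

invert the common scale on t to get sqrt(t) on [0, 1/2); log(t)/t**(3/2) on [1/2, 1); 3/sqrt(t) on [1, 2); …
reversing the shared t-power: 1 on [0, 1/2); log(t)/t**2 on [1/2, 1); 3/t on [1, 2); …
reversing the shared t-power: t on [0, 1/2); log(t)/t on [1/2, 1); 3 on [1, 2); …
linearity at 1/6, 1/3, 2/3 turns ℳ[f](s) into 4 summed integrals
[0, 1/6) adds the kernel integral of sqrt(3)*sqrt(t)
segment [1/6, 1/3) carries sqrt(3)*log(3*t)/(9*t**(3/2)); integrate it
for t in [1/3, 2/3): the term is ∫ sqrt(3)/sqrt(t)·t^(s-1)
piece [2/3, 1): integrate 2*sqrt(3)/(3*sqrt(t)) against the kernel

on [0, 1/6): sqrt(3)*sqrt(t)
on [1/6, 1/3): sqrt(3)*log(3*t)/(9*t**(3/2))
on [1/3, 2/3): sqrt(3)/sqrt(t)
on [2/3, 1): 2*sqrt(3)/(3*sqrt(t))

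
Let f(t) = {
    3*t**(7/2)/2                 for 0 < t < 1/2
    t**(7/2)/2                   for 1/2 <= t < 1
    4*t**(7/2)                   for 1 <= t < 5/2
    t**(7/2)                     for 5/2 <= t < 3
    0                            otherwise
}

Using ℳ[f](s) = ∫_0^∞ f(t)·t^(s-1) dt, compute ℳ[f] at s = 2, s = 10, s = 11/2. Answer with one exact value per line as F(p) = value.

F(2) = -7/11 + sqrt(2)/352 + 486*sqrt(3)/11 + 9375*sqrt(10)/352
F(10) = -7/27 + sqrt(2)/221184 + 1220703125*sqrt(10)/73728 + 118098*sqrt(3)
F(11/2) = 331985/96

cuts at 1/2, 1, 5/2: linearity sums the 4 kernel integrals
over [0, 1/2), the kernel integral of 3*t**(7/2)/2 enters the sum
segment 1/2 to 1 holds t**(7/2)/2; add its integral
piece [1, 5/2): integrate 4*t**(7/2) against the kernel
segment [5/2, 3) carries t**(7/2); integrate it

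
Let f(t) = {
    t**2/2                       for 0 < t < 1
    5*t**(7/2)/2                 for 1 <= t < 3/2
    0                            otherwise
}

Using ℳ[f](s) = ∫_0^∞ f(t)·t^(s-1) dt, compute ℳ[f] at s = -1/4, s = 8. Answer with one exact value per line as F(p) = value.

F(-1/4) = -44/91 + 135*2**(3/4)*3**(1/4)/104
F(8) = -77/460 + 885735*sqrt(6)/94208

along the cuts 1, ℳ[f](s) splits into 2 integrals
over [0, 1), the kernel integral of t**2/2 enters the sum
on [1, 3/2) integrate f = 5*t**(7/2)/2 against the kernel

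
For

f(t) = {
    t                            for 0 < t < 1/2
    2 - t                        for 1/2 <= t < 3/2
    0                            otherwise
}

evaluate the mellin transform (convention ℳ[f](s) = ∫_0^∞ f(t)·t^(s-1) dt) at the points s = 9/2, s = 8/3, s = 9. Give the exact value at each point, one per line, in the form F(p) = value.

F(9/2) = sqrt(2)*(-26 + 1377*sqrt(3))/3168
F(8/3) = 3*2**(1/3)*(-7 + 45*3**(2/3))/352
F(9) = 255857/92160

linearity at 1/2 turns ℳ[f](s) into 2 summed integrals
segment 0 to 1/2 holds t; add its integral
∫ over [1/2, 3/2) of (2 - t)·t^(s-1) joins the sum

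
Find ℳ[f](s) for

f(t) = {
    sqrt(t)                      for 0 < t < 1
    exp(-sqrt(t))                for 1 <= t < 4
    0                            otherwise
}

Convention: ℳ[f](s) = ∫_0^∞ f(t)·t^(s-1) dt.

2*((2*s + 1)*uppergamma(2*s, 1) - (2*s + 1)*uppergamma(2*s, 2) + 1)/(2*s + 1)
  Re(s) > -1/2

the power substitution comes off first: t on [0, 1); exp(-t) on [1, 2)
slice at 1, transform all 2 pieces, and sum them
the [0, 1) slice contributes ∫ sqrt(t)·t^(s-1) dt
over [1, 4), the kernel integral of exp(-sqrt(t)) enters the sum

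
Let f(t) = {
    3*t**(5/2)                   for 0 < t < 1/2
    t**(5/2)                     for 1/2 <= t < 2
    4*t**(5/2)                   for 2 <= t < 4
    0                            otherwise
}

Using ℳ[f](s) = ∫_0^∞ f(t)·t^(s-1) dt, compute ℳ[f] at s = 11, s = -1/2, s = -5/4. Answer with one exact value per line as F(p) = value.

F(11) = 1073741824/27 - 201326591*sqrt(2)/110592
F(-1/2) = 105/4
F(-5/4) = -24*2**(1/4)/5 + 2*2**(3/4)/5 + 64*sqrt(2)/5

cuts at 1/2, 2: linearity sums the 3 kernel integrals
∫ 3*t**(5/2)·t^(s-1) over [0, 1/2)
on [1/2, 2) integrate f = t**(5/2) against the kernel
on [2, 4): add ∫ 4*t**(5/2)·t^(s-1) dt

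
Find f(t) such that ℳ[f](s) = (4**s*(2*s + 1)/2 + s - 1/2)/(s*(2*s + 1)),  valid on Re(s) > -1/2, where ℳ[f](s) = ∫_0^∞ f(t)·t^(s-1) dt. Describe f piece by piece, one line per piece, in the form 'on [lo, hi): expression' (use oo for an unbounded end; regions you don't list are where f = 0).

back out the power substitution: t on [0, 1); 1/2 on [1, 2)
decompose at 1; ℳ[f](s) sums the 2 pieces' integrals
piece [0, 1): integrate sqrt(t) against the kernel
on [1, 4) integrate f = 1/2 against the kernel

on [0, 1): sqrt(t)
on [1, 4): 1/2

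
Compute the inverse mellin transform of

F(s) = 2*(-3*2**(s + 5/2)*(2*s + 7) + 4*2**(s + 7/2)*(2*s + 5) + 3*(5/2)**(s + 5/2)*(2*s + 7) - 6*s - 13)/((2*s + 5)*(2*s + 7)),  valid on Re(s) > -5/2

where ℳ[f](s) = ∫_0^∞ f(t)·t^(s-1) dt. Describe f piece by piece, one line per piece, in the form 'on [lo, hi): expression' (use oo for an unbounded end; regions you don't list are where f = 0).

treat the 3 regions marked off by 1, 2 separately and sum
∫ over [0, 1) of t**(5/2)·t^(s-1) joins the sum
the [1, 2) slice contributes ∫ 4*t**(7/2)·t^(s-1) dt
on [2, 5/2): add ∫ 3*t**(5/2)·t^(s-1) dt

on [0, 1): t**(5/2)
on [1, 2): 4*t**(7/2)
on [2, 5/2): 3*t**(5/2)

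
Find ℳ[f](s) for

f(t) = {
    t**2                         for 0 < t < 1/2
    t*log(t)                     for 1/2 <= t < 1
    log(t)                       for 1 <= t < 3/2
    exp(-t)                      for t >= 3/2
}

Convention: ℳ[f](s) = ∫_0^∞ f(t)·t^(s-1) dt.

decompose at 1/2, 1, 3/2; ℳ[f](s) sums the 4 pieces' integrals
for t in [0, 1/2): the term is ∫ t**2·t^(s-1)
∫ over [1/2, 1) of t*log(t)·t^(s-1) joins the sum
∫ log(t)·t^(s-1) over [1, 3/2)
over [3/2, ∞), the kernel integral of exp(-t) enters the sum

(4*2**s*s**2*(s + 2)*(s**2 + 2*s + 1)*uppergamma(s, 3/2) - 4*2**s*s**2*(s + 2) + 4*2**s*(s + 2)*(s**2 + 2*s + 1) + 3**s*s*(s + 2)*(-4*log(2) + 4*log(3))*(s**2 + 2*s + 1) - 4*3**s*(s + 2)*(s**2 + 2*s + 1) + s**3*(s + 2)*log(4) + s**2*(s + 2)*log(4) + 2*s**2*(s + 2) + s**2*(s**2 + 2*s + 1))/(4*2**s*s**2*(s + 2)*(s**2 + 2*s + 1))
  Re(s) > -2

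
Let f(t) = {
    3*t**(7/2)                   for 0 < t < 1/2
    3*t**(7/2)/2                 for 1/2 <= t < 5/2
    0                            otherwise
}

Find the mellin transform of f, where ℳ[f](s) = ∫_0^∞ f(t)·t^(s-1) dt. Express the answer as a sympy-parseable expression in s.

decompose at 1/2; ℳ[f](s) sums the 2 pieces' integrals
over [0, 1/2), the kernel integral of 3*t**(7/2) enters the sum
the [1/2, 5/2) slice contributes ∫ 3*t**(7/2)/2·t^(s-1) dt

3*(2**(-s - 7/2) + (5/2)**(s + 7/2))/(2*s + 7)
  Re(s) > -7/2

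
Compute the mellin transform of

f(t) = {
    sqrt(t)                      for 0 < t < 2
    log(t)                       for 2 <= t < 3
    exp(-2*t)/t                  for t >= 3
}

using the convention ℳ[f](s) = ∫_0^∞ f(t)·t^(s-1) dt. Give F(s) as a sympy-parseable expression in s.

invert the shared t-power to get t**(3/2) on [0, 2); t*log(t) on [2, 3); exp(-2*t) on [3, ∞)
f breaks at 2, 3 into 3 integrals to sum
between 0 and 2 the integrand is sqrt(t)·t^(s-1)
between 2 and 3 the integrand is log(t)·t^(s-1)
∫ exp(-2*t)/t·t^(s-1) over [3, ∞)

(-12**s*s**2*log(4) + 2*12**s*sqrt(2)*s**2 - 12**s*s*log(2) + 2*12**s*s + 12**s + 2*18**s*s**2*log(3) - 2*18**s*s + 18**s*s*log(3) - 18**s + 4*3**s*s**3*uppergamma(s - 1, 6) + 2*3**s*s**2*uppergamma(s - 1, 6))/(6**s*s**2*(2*s + 1))
  Re(s) > -1/2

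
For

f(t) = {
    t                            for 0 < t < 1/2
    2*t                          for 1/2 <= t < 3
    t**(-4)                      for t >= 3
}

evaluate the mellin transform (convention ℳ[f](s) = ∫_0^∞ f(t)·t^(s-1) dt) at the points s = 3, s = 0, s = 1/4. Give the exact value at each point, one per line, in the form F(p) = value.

F(3) = 7837/192
F(0) = 1783/324
F(1/4) = 2**(3/4)*(-243 + 2918*6**(1/4))/1215

f breaks at 1/2, 3 into 3 integrals to sum
for t in [0, 1/2): the term is ∫ t·t^(s-1)
on [1/2, 3) integrate f = 2*t against the kernel
∫ t**(-4)·t^(s-1) over [3, ∞)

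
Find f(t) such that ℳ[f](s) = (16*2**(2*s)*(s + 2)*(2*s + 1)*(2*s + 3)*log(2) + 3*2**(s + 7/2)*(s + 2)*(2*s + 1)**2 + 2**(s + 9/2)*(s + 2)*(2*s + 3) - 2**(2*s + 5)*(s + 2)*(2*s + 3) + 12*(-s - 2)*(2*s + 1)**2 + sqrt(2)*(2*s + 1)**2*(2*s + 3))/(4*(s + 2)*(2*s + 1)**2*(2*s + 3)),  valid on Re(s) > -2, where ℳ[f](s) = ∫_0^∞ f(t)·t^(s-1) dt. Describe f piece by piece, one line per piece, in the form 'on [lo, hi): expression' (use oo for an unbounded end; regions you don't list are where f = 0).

on [0, 1): sqrt(2)*t**2/4
on [1, 2): 3*t**(3/2)/2
on [2, 4): sqrt(t)*log(t/2)

peel off the shared t-power: sqrt(2)*t**(3/2)/4 on [0, 1); 3*t/2 on [1, 2); log(t/2) on [2, 4)
the common scale on t comes off first: t**(3/2) on [0, 1/2); 3*t on [1/2, 1); log(t) on [1, 2)
treat the 3 regions marked off by 1, 2 separately and sum
for t in [0, 1): the term is ∫ sqrt(2)*t**2/4·t^(s-1)
between 1 and 2 the integrand is 3*t**(3/2)/2·t^(s-1)
the [2, 4) slice contributes ∫ sqrt(t)*log(t/2)·t^(s-1) dt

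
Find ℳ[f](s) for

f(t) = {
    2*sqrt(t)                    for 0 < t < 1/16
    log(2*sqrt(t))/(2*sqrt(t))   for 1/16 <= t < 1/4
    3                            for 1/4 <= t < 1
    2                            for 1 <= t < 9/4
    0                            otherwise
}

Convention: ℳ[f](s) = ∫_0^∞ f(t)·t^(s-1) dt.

back out the power substitution: 2*t on [0, 1/4); log(2*t)/(2*t) on [1/4, 1/2); 3 on [1/2, 1); …
strip the common scale on t: t on [0, 1/2); log(t)/t on [1/2, 1); 3 on [1, 2); …
linearity at 1/16, 1/4, 1 turns ℳ[f](s) into 4 summed integrals
over [0, 1/16), the kernel integral of 2*sqrt(t) enters the sum
segment [1/16, 1/4) carries log(2*sqrt(t))/(2*sqrt(t)); integrate it
piece [1/4, 1): integrate 3 against the kernel
segment [1, 9/4) carries 2; integrate it

(16**s*(2*s + 1)*(4*s**2 - 4*s + 1) - 2**(2*s + 1)*s*(2*s + 1) + 2*36**s*(2*s + 1)*(4*s**2 - 4*s + 1) - 3*4**s*(2*s + 1)*(4*s**2 - 4*s + 1) + 8*s**2*(2*s + 1)*log(2) - 4*s*(2*s + 1)*log(2) + 4*s*(2*s + 1) + s*(4*s**2 - 4*s + 1))/(16**s*s*(2*s + 1)*(4*s**2 - 4*s + 1))
  Re(s) > -1/2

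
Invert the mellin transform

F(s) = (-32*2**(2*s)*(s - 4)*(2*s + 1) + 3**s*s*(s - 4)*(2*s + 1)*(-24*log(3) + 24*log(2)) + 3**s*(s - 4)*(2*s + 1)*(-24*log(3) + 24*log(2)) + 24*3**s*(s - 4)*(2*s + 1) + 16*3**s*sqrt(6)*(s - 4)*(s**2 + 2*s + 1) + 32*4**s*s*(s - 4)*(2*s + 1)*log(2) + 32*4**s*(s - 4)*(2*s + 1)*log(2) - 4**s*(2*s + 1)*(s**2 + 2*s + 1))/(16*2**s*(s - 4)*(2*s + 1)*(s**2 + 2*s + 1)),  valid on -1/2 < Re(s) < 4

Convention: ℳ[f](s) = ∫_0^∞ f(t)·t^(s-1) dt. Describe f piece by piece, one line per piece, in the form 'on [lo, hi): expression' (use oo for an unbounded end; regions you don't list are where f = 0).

treat the 3 regions marked off by 3/2, 2 separately and sum
the [0, 3/2) slice contributes ∫ sqrt(t)·t^(s-1) dt
over [3/2, 2), the kernel integral of t*log(t) enters the sum
segment [2, ∞) carries t**(-4); integrate it

on [0, 3/2): sqrt(t)
on [3/2, 2): t*log(t)
on [2, oo): t**(-4)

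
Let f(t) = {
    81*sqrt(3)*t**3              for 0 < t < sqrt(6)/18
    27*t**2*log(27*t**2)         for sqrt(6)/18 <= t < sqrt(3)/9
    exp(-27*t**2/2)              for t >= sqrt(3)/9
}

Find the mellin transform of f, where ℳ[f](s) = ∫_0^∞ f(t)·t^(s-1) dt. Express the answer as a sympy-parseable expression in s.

invert the common scale on t to get 3*sqrt(3)*t**3 on [0, sqrt(6)/6); 3*t**2*log(3*t**2) on [sqrt(6)/6, sqrt(3)/3); exp(-3*t**2/2) on [sqrt(3)/3, ∞)
the power substitution comes off first: 3*sqrt(3)*t**(3/2) on [0, 1/6); 3*t*log(3*t) on [1/6, 1/3); exp(-3*t/2) on [1/3, ∞)
reversing the common scale on t: t**(3/2) on [0, 1/2); t*log(t) on [1/2, 1); exp(-t/2) on [1, ∞)
linearity at sqrt(6)/18, sqrt(3)/9 turns ℳ[f](s) into 3 summed integrals
[0, sqrt(6)/18) adds the kernel integral of 81*sqrt(3)*t**3
∫ 27*t**2*log(27*t**2)·t^(s-1) over [sqrt(6)/18, sqrt(3)/9)
between sqrt(3)/9 and ∞ the integrand is exp(-27*t**2/2)·t^(s-1)

(-2*2**(s/2)*(s + 3) + 2*2**s*(s + 3)*(s**2/4 + s + 1)*uppergamma(s/2, 1/2) + s*(s + 3)*log(2)/2 + s + (s + 3)*log(2) + sqrt(2)*(s**2/4 + s + 1) + 3)/(4*3**s*6**(s/2)*(s + 3)*(s**2/4 + s + 1))
  Re(s) > -3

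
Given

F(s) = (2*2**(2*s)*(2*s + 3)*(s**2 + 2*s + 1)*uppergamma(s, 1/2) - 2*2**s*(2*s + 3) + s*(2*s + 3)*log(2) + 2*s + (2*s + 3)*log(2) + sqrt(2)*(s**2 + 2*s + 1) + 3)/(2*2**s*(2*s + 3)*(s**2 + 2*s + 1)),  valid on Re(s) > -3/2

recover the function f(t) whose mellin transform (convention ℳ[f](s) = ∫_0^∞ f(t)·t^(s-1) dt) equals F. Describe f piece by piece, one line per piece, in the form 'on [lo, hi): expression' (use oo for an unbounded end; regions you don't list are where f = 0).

on [0, 1/2): t**(3/2)
on [1/2, 1): t*log(t)
on [1, oo): exp(-t/2)

cuts at 1/2, 1: linearity sums the 3 kernel integrals
segment 0 to 1/2 holds t**(3/2); add its integral
∫ over [1/2, 1) of t*log(t)·t^(s-1) joins the sum
segment [1, ∞) carries exp(-t/2); integrate it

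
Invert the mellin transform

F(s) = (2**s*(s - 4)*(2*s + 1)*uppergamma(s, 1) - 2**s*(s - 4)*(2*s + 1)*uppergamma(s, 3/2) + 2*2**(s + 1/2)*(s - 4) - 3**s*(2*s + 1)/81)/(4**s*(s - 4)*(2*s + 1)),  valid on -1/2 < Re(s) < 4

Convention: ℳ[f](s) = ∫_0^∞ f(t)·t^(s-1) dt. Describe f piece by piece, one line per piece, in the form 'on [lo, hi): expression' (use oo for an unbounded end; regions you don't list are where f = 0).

on [0, 1/2): 2*sqrt(t)
on [1/2, 3/4): exp(-2*t)
on [3/4, oo): 1/(256*t**4)

back out the common scale on t: sqrt(2)*sqrt(t) on [0, 1); exp(-t) on [1, 3/2); 1/(16*t**4) on [3/2, ∞)
back out the common scale on t: sqrt(t) on [0, 2); exp(-t/2) on [2, 3); t**(-4) on [3, ∞)
linearity at 1/2, 3/4 turns ℳ[f](s) into 3 summed integrals
piece [0, 1/2): integrate 2*sqrt(t) against the kernel
segment [1/2, 3/4) carries exp(-2*t); integrate it
over [3/4, ∞), the kernel integral of 1/(256*t**4) enters the sum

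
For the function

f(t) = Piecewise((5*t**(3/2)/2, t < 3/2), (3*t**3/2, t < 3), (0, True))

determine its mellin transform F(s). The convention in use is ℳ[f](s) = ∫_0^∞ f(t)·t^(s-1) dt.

(3*3**(s + 3)*(2*s + 3) + 10*(3/2)**(s + 3/2)*(s + 3) - 3*(3/2)**(s + 3)*(2*s + 3))/(2*(s + 3)*(2*s + 3))
  Re(s) > -3/2

along the cuts 3/2, ℳ[f](s) splits into 2 integrals
segment [0, 3/2) carries 5*t**(3/2)/2; integrate it
∫ over [3/2, 3) of 3*t**3/2·t^(s-1) joins the sum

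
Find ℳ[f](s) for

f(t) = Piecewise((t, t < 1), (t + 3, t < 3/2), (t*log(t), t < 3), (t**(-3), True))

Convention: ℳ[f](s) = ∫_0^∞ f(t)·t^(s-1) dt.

decompose at 1, 3/2, 3; ℳ[f](s) sums the 4 pieces' integrals
[0, 1) adds the kernel integral of t
the [1, 3/2) slice contributes ∫ (t + 3)·t^(s-1) dt
over [3/2, 3), the kernel integral of t*log(t) enters the sum
∫ over [3, ∞) of t**(-3)·t^(s-1) joins the sum

(-162*2**s*s*(s - 3)*(s**2 + 2*s + 1) - 162*2**s*(s - 3)*(s**2 + 2*s + 1) - 81*3**s*s**2*(s - 3)*(s + 1)*log(3) + 81*3**s*s**2*(s - 3)*(s + 1)*log(2) - 81*3**s*s*(s - 3)*(s + 1)*log(3) + 81*3**s*s*(s - 3)*(s + 1)*log(2) + 81*3**s*s*(s - 3)*(s + 1) + 243*3**s*s*(s - 3)*(s**2 + 2*s + 1) + 162*3**s*(s - 3)*(s**2 + 2*s + 1) + 162*6**s*s**2*(s - 3)*(s + 1)*log(3) - 162*6**s*s*(s - 3)*(s + 1) + 162*6**s*s*(s - 3)*(s + 1)*log(3) - 2*6**s*s*(s + 1)*(s**2 + 2*s + 1))/(54*2**s*s*(s - 3)*(s + 1)*(s**2 + 2*s + 1))
  -1 < Re(s) < 3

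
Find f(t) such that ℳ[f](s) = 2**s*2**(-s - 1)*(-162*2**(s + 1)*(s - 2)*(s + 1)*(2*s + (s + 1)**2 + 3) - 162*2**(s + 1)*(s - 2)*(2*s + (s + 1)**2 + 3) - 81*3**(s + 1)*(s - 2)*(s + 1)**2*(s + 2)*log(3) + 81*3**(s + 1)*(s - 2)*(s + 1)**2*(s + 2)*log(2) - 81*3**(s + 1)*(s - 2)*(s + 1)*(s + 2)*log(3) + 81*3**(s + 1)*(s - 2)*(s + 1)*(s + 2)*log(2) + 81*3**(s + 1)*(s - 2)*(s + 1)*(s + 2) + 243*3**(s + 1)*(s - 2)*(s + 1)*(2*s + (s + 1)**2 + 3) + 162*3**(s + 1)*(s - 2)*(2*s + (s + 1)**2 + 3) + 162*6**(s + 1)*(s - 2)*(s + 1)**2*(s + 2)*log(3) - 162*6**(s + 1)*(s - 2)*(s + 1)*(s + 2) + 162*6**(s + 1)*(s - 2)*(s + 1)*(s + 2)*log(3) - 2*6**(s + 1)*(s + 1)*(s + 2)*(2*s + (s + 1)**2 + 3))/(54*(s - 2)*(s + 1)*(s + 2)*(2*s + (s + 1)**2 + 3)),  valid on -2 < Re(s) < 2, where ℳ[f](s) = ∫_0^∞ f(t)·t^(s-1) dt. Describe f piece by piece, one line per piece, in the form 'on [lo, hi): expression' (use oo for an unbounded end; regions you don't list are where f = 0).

on [0, 2): t**2/4
on [2, 3): t*(t/2 + 3)/2
on [3, 6): t**2*log(t/2)/4
on [6, oo): 4/t**2

peel off the common scale on t: t**2 on [0, 1); t*(t + 3) on [1, 3/2); t**2*log(t) on [3/2, 3); …
back out the shared t-power: t**3 on [0, 1); t**2*(t + 3) on [1, 3/2); t**3*log(t) on [3/2, 3); …
strip the shared t-power: t on [0, 1); t + 3 on [1, 3/2); t*log(t) on [3/2, 3); …
integrate the 4 segments split at 2, 3, 6, then add the results
segment [0, 2) carries t**2/4; integrate it
the [2, 3) slice contributes ∫ t*(t/2 + 3)/2·t^(s-1) dt
between 3 and 6 the integrand is t**2*log(t/2)/4·t^(s-1)
the [6, ∞) slice contributes ∫ 4/t**2·t^(s-1) dt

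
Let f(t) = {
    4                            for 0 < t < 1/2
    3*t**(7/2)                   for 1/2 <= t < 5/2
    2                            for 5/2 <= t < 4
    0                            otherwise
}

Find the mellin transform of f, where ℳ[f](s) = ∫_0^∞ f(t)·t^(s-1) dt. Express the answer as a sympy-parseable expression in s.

split f at 1/2, 5/2: ℳ[f](s) collects 3 kernel integrals
∫ over [0, 1/2) of 4·t^(s-1) joins the sum
segment 1/2 to 5/2 holds 3*t**(7/2); add its integral
segment 5/2 to 4 holds 2; add its integral

2*(-3*2**s*2**(-s - 7/2)*s + 3*2**s*(5/2)**(s + 7/2)*s - 5**s*(2*s + 7) + 8**s*(2*s + 7) + 4*s + 14)/(2**s*s*(2*s + 7))
  Re(s) > 0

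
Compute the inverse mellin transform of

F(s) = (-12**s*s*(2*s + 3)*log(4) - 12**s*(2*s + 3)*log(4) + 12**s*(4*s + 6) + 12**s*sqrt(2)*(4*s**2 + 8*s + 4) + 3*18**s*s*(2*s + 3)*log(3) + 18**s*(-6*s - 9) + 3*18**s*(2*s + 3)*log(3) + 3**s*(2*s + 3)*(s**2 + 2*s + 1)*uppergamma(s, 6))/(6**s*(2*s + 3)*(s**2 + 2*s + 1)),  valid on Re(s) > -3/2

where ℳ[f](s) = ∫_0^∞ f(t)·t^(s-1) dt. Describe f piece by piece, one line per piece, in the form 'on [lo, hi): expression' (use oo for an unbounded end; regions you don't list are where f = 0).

on [0, 2): t**(3/2)
on [2, 3): t*log(t)
on [3, oo): exp(-2*t)

f breaks at 2, 3 into 3 integrals to sum
on [0, 2): add ∫ t**(3/2)·t^(s-1) dt
on [2, 3) integrate f = t*log(t) against the kernel
∫ exp(-2*t)·t^(s-1) over [3, ∞)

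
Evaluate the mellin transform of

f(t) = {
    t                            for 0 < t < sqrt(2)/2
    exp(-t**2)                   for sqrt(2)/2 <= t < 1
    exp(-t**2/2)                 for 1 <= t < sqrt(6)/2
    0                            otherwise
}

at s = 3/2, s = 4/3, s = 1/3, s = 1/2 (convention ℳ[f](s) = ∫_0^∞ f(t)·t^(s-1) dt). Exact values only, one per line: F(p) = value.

F(3/2) = -2**(3/4)*uppergamma(3/4, 3/4)/2 - uppergamma(3/4, 1)/2 + 2**(3/4)/10 + uppergamma(3/4, 1/2)/2 + 2**(3/4)*uppergamma(3/4, 1/2)/2
F(4/3) = -2**(2/3)*uppergamma(2/3, 3/4)/2 - uppergamma(2/3, 1)/2 + 3*2**(5/6)/28 + uppergamma(2/3, 1/2)/2 + 2**(2/3)*uppergamma(2/3, 1/2)/2
F(1/3) = -2**(1/6)*uppergamma(1/6, 3/4)/2 - uppergamma(1/6, 1)/2 + uppergamma(1/6, 1/2)/2 + 2**(1/6)*uppergamma(1/6, 1/2)/2 + 3*2**(1/3)/8
F(1/2) = -2**(1/4)*uppergamma(1/4, 3/4)/2 - uppergamma(1/4, 1)/2 + uppergamma(1/4, 1/2)/2 + 2**(1/4)*uppergamma(1/4, 1/2)/2 + 2**(1/4)/3

remove the power substitution first: sqrt(t) on [0, 1/2); exp(-t) on [1/2, 1); exp(-t/2) on [1, 3/2)
integrate the 3 segments split at sqrt(2)/2, 1, then add the results
between 0 and sqrt(2)/2 the integrand is t·t^(s-1)
on [sqrt(2)/2, 1): add ∫ exp(-t**2)·t^(s-1) dt
for t in [1, sqrt(6)/2): the term is ∫ exp(-t**2/2)·t^(s-1)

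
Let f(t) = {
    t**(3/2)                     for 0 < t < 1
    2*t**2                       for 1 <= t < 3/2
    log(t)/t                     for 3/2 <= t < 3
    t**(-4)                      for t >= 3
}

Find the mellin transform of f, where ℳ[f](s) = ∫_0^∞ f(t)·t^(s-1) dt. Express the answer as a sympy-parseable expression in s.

slice at 1, 3/2, 3, transform all 4 pieces, and sum them
on [0, 1): add ∫ t**(3/2)·t^(s-1) dt
∫ over [1, 3/2) of 2*t**2·t^(s-1) joins the sum
between 3/2 and 3 the integrand is log(t)/t·t^(s-1)
the [3, ∞) slice contributes ∫ t**(-4)·t^(s-1) dt

(324*2**s*(s - 4)*(s + 2)*(s**2 - 2*s + 1) - 324*2**s*(s - 4)*(2*s + 3)*(s**2 - 2*s + 1) - 108*3**s*s*(s - 4)*(s + 2)*(2*s + 3)*log(3) + 108*3**s*s*(s - 4)*(s + 2)*(2*s + 3)*log(2) - 108*3**s*(s - 4)*(s + 2)*(2*s + 3)*log(2) + 108*3**s*(s - 4)*(s + 2)*(2*s + 3) + 108*3**s*(s - 4)*(s + 2)*(2*s + 3)*log(3) + 729*3**s*(s - 4)*(2*s + 3)*(s**2 - 2*s + 1) + 54*6**s*s*(s - 4)*(s + 2)*(2*s + 3)*log(3) - 54*6**s*(s - 4)*(s + 2)*(2*s + 3)*log(3) - 54*6**s*(s - 4)*(s + 2)*(2*s + 3) - 2*6**s*(s + 2)*(2*s + 3)*(s**2 - 2*s + 1))/(162*2**s*(s - 4)*(s + 2)*(2*s + 3)*(s**2 - 2*s + 1))
  -3/2 < Re(s) < 4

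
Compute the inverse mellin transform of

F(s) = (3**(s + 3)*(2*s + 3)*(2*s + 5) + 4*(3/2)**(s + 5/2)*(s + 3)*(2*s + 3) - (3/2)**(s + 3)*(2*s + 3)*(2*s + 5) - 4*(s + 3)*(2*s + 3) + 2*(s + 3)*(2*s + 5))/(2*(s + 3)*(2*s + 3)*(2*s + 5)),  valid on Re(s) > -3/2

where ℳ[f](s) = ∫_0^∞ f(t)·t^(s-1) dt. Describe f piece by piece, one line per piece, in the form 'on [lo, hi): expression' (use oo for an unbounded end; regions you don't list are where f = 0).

f breaks at 1, 3/2 into 3 integrals to sum
on [0, 1) integrate f = t**(3/2)/2 against the kernel
between 1 and 3/2 the integrand is t**(5/2)·t^(s-1)
the [3/2, 3) slice contributes ∫ t**3/2·t^(s-1) dt

on [0, 1): t**(3/2)/2
on [1, 3/2): t**(5/2)
on [3/2, 3): t**3/2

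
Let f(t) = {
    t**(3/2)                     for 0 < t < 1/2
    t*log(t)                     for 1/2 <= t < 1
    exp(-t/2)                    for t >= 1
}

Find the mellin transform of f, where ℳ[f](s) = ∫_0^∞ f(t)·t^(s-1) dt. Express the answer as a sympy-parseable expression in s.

along the cuts 1/2, 1, ℳ[f](s) splits into 3 integrals
for t in [0, 1/2): the term is ∫ t**(3/2)·t^(s-1)
between 1/2 and 1 the integrand is t*log(t)·t^(s-1)
between 1 and ∞ the integrand is exp(-t/2)·t^(s-1)

(2*2**(2*s)*(2*s + 3)*(s**2 + 2*s + 1)*uppergamma(s, 1/2) - 2*2**s*(2*s + 3) + s*(2*s + 3)*log(2) + 2*s + (2*s + 3)*log(2) + sqrt(2)*(s**2 + 2*s + 1) + 3)/(2*2**s*(2*s + 3)*(s**2 + 2*s + 1))
  Re(s) > -3/2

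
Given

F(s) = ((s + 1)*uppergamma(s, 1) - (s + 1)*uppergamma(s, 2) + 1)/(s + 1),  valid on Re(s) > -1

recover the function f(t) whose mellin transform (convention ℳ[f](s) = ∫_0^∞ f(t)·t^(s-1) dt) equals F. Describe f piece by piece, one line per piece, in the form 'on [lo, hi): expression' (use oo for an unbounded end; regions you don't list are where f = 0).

on [0, 1): t
on [1, 2): exp(-t)

summing 2 kernel integrals split by 1 yields ℳ[f](s)
for t in [0, 1): the term is ∫ t·t^(s-1)
piece [1, 2): integrate exp(-t) against the kernel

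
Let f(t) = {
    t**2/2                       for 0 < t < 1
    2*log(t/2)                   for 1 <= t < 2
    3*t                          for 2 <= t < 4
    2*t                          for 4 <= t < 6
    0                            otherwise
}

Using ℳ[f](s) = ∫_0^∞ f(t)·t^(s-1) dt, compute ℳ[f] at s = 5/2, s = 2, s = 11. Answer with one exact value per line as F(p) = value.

F(5/2) = -1424*sqrt(2)/175 + 4*log(2)/5 + 58279/1575 + 864*sqrt(6)/7
F(2) = log(2) + 3743/24
F(11) = 2*log(2)/11 + 3437263911431/9438

strip the shared t-power: t/2 on [0, 1); 2*log(t/2)/t on [1, 2); 3 on [2, 4); …
peel off the common scale on t: t on [0, 1/2); log(t)/t on [1/2, 1); 3 on [1, 2); …
linearity at 1, 2, 4 turns ℳ[f](s) into 4 summed integrals
∫ over [0, 1) of t**2/2·t^(s-1) joins the sum
piece [1, 2): integrate 2*log(t/2) against the kernel
segment 2 to 4 holds 3*t; add its integral
segment 4 to 6 holds 2*t; add its integral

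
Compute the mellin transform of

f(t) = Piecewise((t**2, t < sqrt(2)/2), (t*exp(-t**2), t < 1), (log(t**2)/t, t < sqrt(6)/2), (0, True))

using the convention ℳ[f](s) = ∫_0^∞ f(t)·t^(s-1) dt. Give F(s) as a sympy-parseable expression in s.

2**(1/2 - s/2)*(3*2**(s/2 + 1/2)*(s + 2)*(4*s - (s + 1)**2)*uppergamma(s/2 + 1/2, 1/2) - 3*2**(s/2 + 1/2)*(s + 2)*(4*s - (s + 1)**2)*uppergamma(s/2 + 1/2, 1) - 12*2**(s/2 + 1/2)*(s + 2) + 3**(s/2 + 1/2)*(s + 1)*(s + 2)*(-4*log(3) + 4*log(2)) + 3**(s/2 + 1/2)*(s + 2)*(-8*log(2) + 8*log(3)) + 8*3**(s/2 + 1/2)*(s + 2) + 3*sqrt(2)*(4*s - (s + 1)**2))/(12*(s + 2)*(4*s - (s + 1)**2))
  Re(s) > -2

undo the shared t-power: t on [0, sqrt(2)/2); exp(-t**2) on [sqrt(2)/2, 1); log(t**2)/t**2 on [1, sqrt(6)/2)
remove the power substitution first: sqrt(t) on [0, 1/2); exp(-t) on [1/2, 1); log(t)/t on [1, 3/2)
summing 3 kernel integrals split by sqrt(2)/2, 1 yields ℳ[f](s)
on [0, sqrt(2)/2): add ∫ t**2·t^(s-1) dt
[sqrt(2)/2, 1) adds the kernel integral of t*exp(-t**2)
piece [1, sqrt(6)/2): integrate log(t**2)/t against the kernel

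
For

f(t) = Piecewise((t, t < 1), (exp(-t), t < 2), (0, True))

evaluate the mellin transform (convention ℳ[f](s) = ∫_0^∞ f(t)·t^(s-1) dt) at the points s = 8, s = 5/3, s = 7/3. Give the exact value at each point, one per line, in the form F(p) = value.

summing 2 kernel integrals split by 1 yields ℳ[f](s)
piece [0, 1): integrate t against the kernel
∫ over [1, 2) of exp(-t)·t^(s-1) joins the sum

F(8) = -37200*exp(-2) + 1/9 + 13700*exp(-1)
F(5/3) = -uppergamma(5/3, 2) + 3/8 + uppergamma(5/3, 1)
F(7/3) = -uppergamma(7/3, 2) + 3/10 + uppergamma(7/3, 1)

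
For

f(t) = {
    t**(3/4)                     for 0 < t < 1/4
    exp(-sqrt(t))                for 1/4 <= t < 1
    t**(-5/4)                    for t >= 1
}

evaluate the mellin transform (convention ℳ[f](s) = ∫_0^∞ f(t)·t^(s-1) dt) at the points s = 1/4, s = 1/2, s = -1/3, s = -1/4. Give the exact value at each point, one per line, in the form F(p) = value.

undo the power substitution: t**(3/2) on [0, 1/2); exp(-t) on [1/2, 1); t**(-5/2) on [1, ∞)
split f at 1/4, 1: ℳ[f](s) collects 3 kernel integrals
∫ over [0, 1/4) of t**(3/4)·t^(s-1) joins the sum
between 1/4 and 1 the integrand is exp(-sqrt(t))·t^(s-1)
between 1 and ∞ the integrand is t**(-5/4)·t^(s-1)

F(1/4) = -2*sqrt(pi)*erfc(1) + 2*sqrt(pi)*erfc(sqrt(2)/2) + 5/4
F(1/2) = -2*exp(-1) + sqrt(2)/10 + 2*exp(-1/2) + 4/3
F(-1/3) = -2*uppergamma(-2/3, 1) + 12/19 + 2*uppergamma(-2/3, 1/2) + 6*2**(1/6)/5
F(-1/4) = -4*sqrt(pi)*erfc(sqrt(2)/2) - 4*exp(-1) + 4*sqrt(pi)*erfc(1) + 5/3 + 4*sqrt(2)*exp(-1/2)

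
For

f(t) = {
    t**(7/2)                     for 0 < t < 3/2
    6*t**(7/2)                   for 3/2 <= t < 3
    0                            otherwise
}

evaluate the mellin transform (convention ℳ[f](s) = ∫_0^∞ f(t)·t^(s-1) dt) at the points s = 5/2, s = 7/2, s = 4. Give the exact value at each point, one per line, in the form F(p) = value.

cuts at 3/2: linearity sums the 2 kernel integrals
∫ over [0, 3/2) of t**(7/2)·t^(s-1) joins the sum
for t in [3/2, 3): the term is ∫ 6*t**(7/2)·t^(s-1)

F(5/2) = 92097/128
F(7/2) = 238383/128
F(4) = -729*sqrt(6)/128 + 8748*sqrt(3)/5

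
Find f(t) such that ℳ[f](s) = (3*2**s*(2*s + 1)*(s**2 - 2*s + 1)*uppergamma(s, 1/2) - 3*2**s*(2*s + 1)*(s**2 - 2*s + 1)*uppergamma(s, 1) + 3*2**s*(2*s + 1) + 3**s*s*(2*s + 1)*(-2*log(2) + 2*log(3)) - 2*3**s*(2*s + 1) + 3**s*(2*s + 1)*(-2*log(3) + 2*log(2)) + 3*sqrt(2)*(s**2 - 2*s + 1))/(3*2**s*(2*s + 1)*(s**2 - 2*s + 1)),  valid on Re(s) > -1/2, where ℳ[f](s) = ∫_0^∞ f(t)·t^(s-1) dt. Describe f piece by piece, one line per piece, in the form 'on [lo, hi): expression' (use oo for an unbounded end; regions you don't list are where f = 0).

on [0, 1/2): sqrt(t)
on [1/2, 1): exp(-t)
on [1, 3/2): log(t)/t

integrate the 3 segments split at 1/2, 1, then add the results
for t in [0, 1/2): the term is ∫ sqrt(t)·t^(s-1)
segment [1/2, 1) carries exp(-t); integrate it
piece [1, 3/2): integrate log(t)/t against the kernel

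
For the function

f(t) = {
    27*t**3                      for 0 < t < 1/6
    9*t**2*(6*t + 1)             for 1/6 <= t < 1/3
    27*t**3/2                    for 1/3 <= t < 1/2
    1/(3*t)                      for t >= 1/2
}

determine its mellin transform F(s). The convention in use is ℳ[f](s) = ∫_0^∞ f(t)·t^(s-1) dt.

strip the common scale on t: t**3 on [0, 1/2); t**2*(2*t + 1) on [1/2, 1); t**3/2 on [1, 3/2); …
strip the shared t-power: t on [0, 1/2); 2*t + 1 on [1/2, 1); t/2 on [1, 3/2); …
decompose at 1/6, 1/3, 1/2; ℳ[f](s) sums the 4 pieces' integrals
for t in [0, 1/6): the term is ∫ 27*t**3·t^(s-1)
∫ over [1/6, 1/3) of 9*t**2*(6*t + 1)·t^(s-1) joins the sum
on [1/3, 1/2): add ∫ 27*t**3/2·t^(s-1) dt
for t in [1/2, ∞): the term is ∫ 1/(3*t)·t^(s-1)

(120*2**s*s**2 + 168*2**s*s - 288*2**s + 49*3**s*s**2 - 79*3**s*s - 354*3**s - 18*s**2 - 30*s + 48)/(48*6**s*(s**3 + 4*s**2 + s - 6))
  -3 < Re(s) < 1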